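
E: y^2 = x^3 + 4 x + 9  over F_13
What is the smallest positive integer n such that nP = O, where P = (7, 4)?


Compute successive multiples of P until we hit O:
  1P = (7, 4)
  2P = (0, 3)
  3P = (10, 3)
  4P = (12, 2)
  5P = (3, 10)
  6P = (2, 8)
  7P = (1, 12)
  8P = (1, 1)
  ... (continuing to 15P)
  15P = O

ord(P) = 15


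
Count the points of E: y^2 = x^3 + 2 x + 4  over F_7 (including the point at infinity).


For each x in F_7, count y with y^2 = x^3 + 2 x + 4 mod 7:
  x = 0: RHS = 4, y in [2, 5]  -> 2 point(s)
  x = 1: RHS = 0, y in [0]  -> 1 point(s)
  x = 2: RHS = 2, y in [3, 4]  -> 2 point(s)
  x = 3: RHS = 2, y in [3, 4]  -> 2 point(s)
  x = 6: RHS = 1, y in [1, 6]  -> 2 point(s)
Affine points: 9. Add the point at infinity: total = 10.

#E(F_7) = 10


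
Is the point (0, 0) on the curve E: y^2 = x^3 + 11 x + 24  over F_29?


Check whether y^2 = x^3 + 11 x + 24 (mod 29) for (x, y) = (0, 0).
LHS: y^2 = 0^2 mod 29 = 0
RHS: x^3 + 11 x + 24 = 0^3 + 11*0 + 24 mod 29 = 24
LHS != RHS

No, not on the curve


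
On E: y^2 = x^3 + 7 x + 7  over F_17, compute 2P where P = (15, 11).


Doubling: s = (3 x1^2 + a) / (2 y1)
s = (3*15^2 + 7) / (2*11) mod 17 = 14
x3 = s^2 - 2 x1 mod 17 = 14^2 - 2*15 = 13
y3 = s (x1 - x3) - y1 mod 17 = 14 * (15 - 13) - 11 = 0

2P = (13, 0)


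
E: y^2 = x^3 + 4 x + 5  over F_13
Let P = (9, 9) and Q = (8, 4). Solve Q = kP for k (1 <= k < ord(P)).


Enumerate multiples of P until we hit Q = (8, 4):
  1P = (9, 9)
  2P = (8, 4)
Match found at i = 2.

k = 2


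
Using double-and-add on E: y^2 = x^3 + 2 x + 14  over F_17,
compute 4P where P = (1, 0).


k = 4 = 100_2 (binary, LSB first: 001)
Double-and-add from P = (1, 0):
  bit 0 = 0: acc unchanged = O
  bit 1 = 0: acc unchanged = O
  bit 2 = 1: acc = O + O = O

4P = O


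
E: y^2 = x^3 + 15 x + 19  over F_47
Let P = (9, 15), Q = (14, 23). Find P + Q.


P != Q, so use the chord formula.
s = (y2 - y1) / (x2 - x1) = (8) / (5) mod 47 = 11
x3 = s^2 - x1 - x2 mod 47 = 11^2 - 9 - 14 = 4
y3 = s (x1 - x3) - y1 mod 47 = 11 * (9 - 4) - 15 = 40

P + Q = (4, 40)


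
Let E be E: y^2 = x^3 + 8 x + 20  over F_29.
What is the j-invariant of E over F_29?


Delta = -16(4 a^3 + 27 b^2) mod 29 = 13
-1728 * (4 a)^3 = -1728 * (4*8)^3 mod 29 = 5
j = 5 * 13^(-1) mod 29 = 16

j = 16 (mod 29)


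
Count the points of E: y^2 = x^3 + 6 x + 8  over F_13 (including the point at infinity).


For each x in F_13, count y with y^2 = x^3 + 6 x + 8 mod 13:
  x = 3: RHS = 1, y in [1, 12]  -> 2 point(s)
  x = 6: RHS = 0, y in [0]  -> 1 point(s)
  x = 7: RHS = 3, y in [4, 9]  -> 2 point(s)
  x = 8: RHS = 9, y in [3, 10]  -> 2 point(s)
  x = 11: RHS = 1, y in [1, 12]  -> 2 point(s)
  x = 12: RHS = 1, y in [1, 12]  -> 2 point(s)
Affine points: 11. Add the point at infinity: total = 12.

#E(F_13) = 12


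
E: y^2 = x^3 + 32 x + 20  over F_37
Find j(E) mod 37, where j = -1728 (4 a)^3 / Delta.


Delta = -16(4 a^3 + 27 b^2) mod 37 = 35
-1728 * (4 a)^3 = -1728 * (4*32)^3 mod 37 = 23
j = 23 * 35^(-1) mod 37 = 7

j = 7 (mod 37)


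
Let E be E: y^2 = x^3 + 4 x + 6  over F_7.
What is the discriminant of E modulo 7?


4 a^3 + 27 b^2 = 4*4^3 + 27*6^2 = 256 + 972 = 1228
Delta = -16 * (1228) = -19648
Delta mod 7 = 1

Delta = 1 (mod 7)


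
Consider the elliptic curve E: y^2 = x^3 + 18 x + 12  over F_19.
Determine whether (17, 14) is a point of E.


Check whether y^2 = x^3 + 18 x + 12 (mod 19) for (x, y) = (17, 14).
LHS: y^2 = 14^2 mod 19 = 6
RHS: x^3 + 18 x + 12 = 17^3 + 18*17 + 12 mod 19 = 6
LHS = RHS

Yes, on the curve


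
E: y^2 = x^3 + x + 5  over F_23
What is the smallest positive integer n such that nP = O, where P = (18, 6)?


Compute successive multiples of P until we hit O:
  1P = (18, 6)
  2P = (22, 7)
  3P = (19, 11)
  4P = (11, 6)
  5P = (17, 17)
  6P = (17, 6)
  7P = (11, 17)
  8P = (19, 12)
  ... (continuing to 11P)
  11P = O

ord(P) = 11


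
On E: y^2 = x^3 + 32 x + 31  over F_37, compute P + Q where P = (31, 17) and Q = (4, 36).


P != Q, so use the chord formula.
s = (y2 - y1) / (x2 - x1) = (19) / (10) mod 37 = 13
x3 = s^2 - x1 - x2 mod 37 = 13^2 - 31 - 4 = 23
y3 = s (x1 - x3) - y1 mod 37 = 13 * (31 - 23) - 17 = 13

P + Q = (23, 13)


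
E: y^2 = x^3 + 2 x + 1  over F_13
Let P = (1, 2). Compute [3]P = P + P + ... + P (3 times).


k = 3 = 11_2 (binary, LSB first: 11)
Double-and-add from P = (1, 2):
  bit 0 = 1: acc = O + (1, 2) = (1, 2)
  bit 1 = 1: acc = (1, 2) + (2, 0) = (1, 11)

3P = (1, 11)


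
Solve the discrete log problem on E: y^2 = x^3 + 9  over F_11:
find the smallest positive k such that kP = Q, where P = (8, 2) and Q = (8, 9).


Enumerate multiples of P until we hit Q = (8, 9):
  1P = (8, 2)
  2P = (0, 8)
  3P = (7, 0)
  4P = (0, 3)
  5P = (8, 9)
Match found at i = 5.

k = 5


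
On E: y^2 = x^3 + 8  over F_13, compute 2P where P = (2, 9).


Doubling: s = (3 x1^2 + a) / (2 y1)
s = (3*2^2 + 0) / (2*9) mod 13 = 5
x3 = s^2 - 2 x1 mod 13 = 5^2 - 2*2 = 8
y3 = s (x1 - x3) - y1 mod 13 = 5 * (2 - 8) - 9 = 0

2P = (8, 0)


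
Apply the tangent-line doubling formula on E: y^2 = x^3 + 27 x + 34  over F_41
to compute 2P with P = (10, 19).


Doubling: s = (3 x1^2 + a) / (2 y1)
s = (3*10^2 + 27) / (2*19) mod 41 = 14
x3 = s^2 - 2 x1 mod 41 = 14^2 - 2*10 = 12
y3 = s (x1 - x3) - y1 mod 41 = 14 * (10 - 12) - 19 = 35

2P = (12, 35)


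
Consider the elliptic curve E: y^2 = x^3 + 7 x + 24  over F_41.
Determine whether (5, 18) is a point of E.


Check whether y^2 = x^3 + 7 x + 24 (mod 41) for (x, y) = (5, 18).
LHS: y^2 = 18^2 mod 41 = 37
RHS: x^3 + 7 x + 24 = 5^3 + 7*5 + 24 mod 41 = 20
LHS != RHS

No, not on the curve


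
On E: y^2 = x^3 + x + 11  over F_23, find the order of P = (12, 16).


Compute successive multiples of P until we hit O:
  1P = (12, 16)
  2P = (8, 18)
  3P = (9, 17)
  4P = (20, 2)
  5P = (7, 4)
  6P = (7, 19)
  7P = (20, 21)
  8P = (9, 6)
  ... (continuing to 11P)
  11P = O

ord(P) = 11


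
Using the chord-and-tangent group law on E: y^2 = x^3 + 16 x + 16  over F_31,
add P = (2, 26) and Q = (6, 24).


P != Q, so use the chord formula.
s = (y2 - y1) / (x2 - x1) = (29) / (4) mod 31 = 15
x3 = s^2 - x1 - x2 mod 31 = 15^2 - 2 - 6 = 0
y3 = s (x1 - x3) - y1 mod 31 = 15 * (2 - 0) - 26 = 4

P + Q = (0, 4)


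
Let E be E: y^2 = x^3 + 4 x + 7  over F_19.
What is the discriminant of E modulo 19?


4 a^3 + 27 b^2 = 4*4^3 + 27*7^2 = 256 + 1323 = 1579
Delta = -16 * (1579) = -25264
Delta mod 19 = 6

Delta = 6 (mod 19)


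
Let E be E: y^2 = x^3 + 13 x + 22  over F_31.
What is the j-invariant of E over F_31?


Delta = -16(4 a^3 + 27 b^2) mod 31 = 15
-1728 * (4 a)^3 = -1728 * (4*13)^3 mod 31 = 29
j = 29 * 15^(-1) mod 31 = 4

j = 4 (mod 31)


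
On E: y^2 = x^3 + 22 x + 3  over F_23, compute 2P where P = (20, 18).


k = 2 = 10_2 (binary, LSB first: 01)
Double-and-add from P = (20, 18):
  bit 0 = 0: acc unchanged = O
  bit 1 = 1: acc = O + (10, 2) = (10, 2)

2P = (10, 2)


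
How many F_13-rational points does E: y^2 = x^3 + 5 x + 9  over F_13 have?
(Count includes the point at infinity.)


For each x in F_13, count y with y^2 = x^3 + 5 x + 9 mod 13:
  x = 0: RHS = 9, y in [3, 10]  -> 2 point(s)
  x = 2: RHS = 1, y in [1, 12]  -> 2 point(s)
  x = 3: RHS = 12, y in [5, 8]  -> 2 point(s)
  x = 5: RHS = 3, y in [4, 9]  -> 2 point(s)
  x = 7: RHS = 10, y in [6, 7]  -> 2 point(s)
  x = 9: RHS = 3, y in [4, 9]  -> 2 point(s)
  x = 11: RHS = 4, y in [2, 11]  -> 2 point(s)
  x = 12: RHS = 3, y in [4, 9]  -> 2 point(s)
Affine points: 16. Add the point at infinity: total = 17.

#E(F_13) = 17


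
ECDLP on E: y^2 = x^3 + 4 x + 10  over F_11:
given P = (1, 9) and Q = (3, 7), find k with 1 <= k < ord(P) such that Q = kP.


Enumerate multiples of P until we hit Q = (3, 7):
  1P = (1, 9)
  2P = (10, 4)
  3P = (9, 4)
  4P = (5, 10)
  5P = (3, 7)
Match found at i = 5.

k = 5


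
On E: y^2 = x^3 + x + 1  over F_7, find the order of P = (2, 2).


Compute successive multiples of P until we hit O:
  1P = (2, 2)
  2P = (0, 1)
  3P = (0, 6)
  4P = (2, 5)
  5P = O

ord(P) = 5


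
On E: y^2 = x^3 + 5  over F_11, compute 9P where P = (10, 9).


k = 9 = 1001_2 (binary, LSB first: 1001)
Double-and-add from P = (10, 9):
  bit 0 = 1: acc = O + (10, 9) = (10, 9)
  bit 1 = 0: acc unchanged = (10, 9)
  bit 2 = 0: acc unchanged = (10, 9)
  bit 3 = 1: acc = (10, 9) + (0, 4) = (4, 5)

9P = (4, 5)


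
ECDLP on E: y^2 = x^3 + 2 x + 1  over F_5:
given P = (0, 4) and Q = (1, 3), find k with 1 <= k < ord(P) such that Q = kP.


Enumerate multiples of P until we hit Q = (1, 3):
  1P = (0, 4)
  2P = (1, 2)
  3P = (3, 2)
  4P = (3, 3)
  5P = (1, 3)
Match found at i = 5.

k = 5


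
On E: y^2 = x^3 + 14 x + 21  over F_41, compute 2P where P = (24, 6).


Doubling: s = (3 x1^2 + a) / (2 y1)
s = (3*24^2 + 14) / (2*6) mod 41 = 29
x3 = s^2 - 2 x1 mod 41 = 29^2 - 2*24 = 14
y3 = s (x1 - x3) - y1 mod 41 = 29 * (24 - 14) - 6 = 38

2P = (14, 38)


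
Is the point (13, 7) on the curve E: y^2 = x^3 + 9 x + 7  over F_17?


Check whether y^2 = x^3 + 9 x + 7 (mod 17) for (x, y) = (13, 7).
LHS: y^2 = 7^2 mod 17 = 15
RHS: x^3 + 9 x + 7 = 13^3 + 9*13 + 7 mod 17 = 9
LHS != RHS

No, not on the curve


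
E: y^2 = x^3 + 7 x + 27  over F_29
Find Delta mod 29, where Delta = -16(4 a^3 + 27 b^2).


4 a^3 + 27 b^2 = 4*7^3 + 27*27^2 = 1372 + 19683 = 21055
Delta = -16 * (21055) = -336880
Delta mod 29 = 13

Delta = 13 (mod 29)


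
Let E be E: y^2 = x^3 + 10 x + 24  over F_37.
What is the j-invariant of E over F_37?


Delta = -16(4 a^3 + 27 b^2) mod 37 = 3
-1728 * (4 a)^3 = -1728 * (4*10)^3 mod 37 = 1
j = 1 * 3^(-1) mod 37 = 25

j = 25 (mod 37)


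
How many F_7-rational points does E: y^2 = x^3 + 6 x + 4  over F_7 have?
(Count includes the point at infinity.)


For each x in F_7, count y with y^2 = x^3 + 6 x + 4 mod 7:
  x = 0: RHS = 4, y in [2, 5]  -> 2 point(s)
  x = 1: RHS = 4, y in [2, 5]  -> 2 point(s)
  x = 3: RHS = 0, y in [0]  -> 1 point(s)
  x = 4: RHS = 1, y in [1, 6]  -> 2 point(s)
  x = 6: RHS = 4, y in [2, 5]  -> 2 point(s)
Affine points: 9. Add the point at infinity: total = 10.

#E(F_7) = 10


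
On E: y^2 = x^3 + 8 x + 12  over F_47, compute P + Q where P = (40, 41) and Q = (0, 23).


P != Q, so use the chord formula.
s = (y2 - y1) / (x2 - x1) = (29) / (7) mod 47 = 31
x3 = s^2 - x1 - x2 mod 47 = 31^2 - 40 - 0 = 28
y3 = s (x1 - x3) - y1 mod 47 = 31 * (40 - 28) - 41 = 2

P + Q = (28, 2)


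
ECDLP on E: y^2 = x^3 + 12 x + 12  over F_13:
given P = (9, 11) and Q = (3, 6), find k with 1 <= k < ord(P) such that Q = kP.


Enumerate multiples of P until we hit Q = (3, 6):
  1P = (9, 11)
  2P = (12, 8)
  3P = (6, 12)
  4P = (1, 8)
  5P = (7, 6)
  6P = (0, 5)
  7P = (3, 6)
Match found at i = 7.

k = 7


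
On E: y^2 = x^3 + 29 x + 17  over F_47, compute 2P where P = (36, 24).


Doubling: s = (3 x1^2 + a) / (2 y1)
s = (3*36^2 + 29) / (2*24) mod 47 = 16
x3 = s^2 - 2 x1 mod 47 = 16^2 - 2*36 = 43
y3 = s (x1 - x3) - y1 mod 47 = 16 * (36 - 43) - 24 = 5

2P = (43, 5)


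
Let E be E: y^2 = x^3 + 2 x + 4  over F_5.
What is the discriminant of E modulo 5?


4 a^3 + 27 b^2 = 4*2^3 + 27*4^2 = 32 + 432 = 464
Delta = -16 * (464) = -7424
Delta mod 5 = 1

Delta = 1 (mod 5)


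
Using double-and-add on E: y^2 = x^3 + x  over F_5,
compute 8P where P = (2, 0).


k = 8 = 1000_2 (binary, LSB first: 0001)
Double-and-add from P = (2, 0):
  bit 0 = 0: acc unchanged = O
  bit 1 = 0: acc unchanged = O
  bit 2 = 0: acc unchanged = O
  bit 3 = 1: acc = O + O = O

8P = O


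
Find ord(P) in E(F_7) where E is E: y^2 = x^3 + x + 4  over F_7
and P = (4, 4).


Compute successive multiples of P until we hit O:
  1P = (4, 4)
  2P = (6, 3)
  3P = (6, 4)
  4P = (4, 3)
  5P = O

ord(P) = 5


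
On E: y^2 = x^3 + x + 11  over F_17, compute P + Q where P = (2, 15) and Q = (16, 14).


P != Q, so use the chord formula.
s = (y2 - y1) / (x2 - x1) = (16) / (14) mod 17 = 6
x3 = s^2 - x1 - x2 mod 17 = 6^2 - 2 - 16 = 1
y3 = s (x1 - x3) - y1 mod 17 = 6 * (2 - 1) - 15 = 8

P + Q = (1, 8)


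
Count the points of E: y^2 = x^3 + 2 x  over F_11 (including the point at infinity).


For each x in F_11, count y with y^2 = x^3 + 2 x + 0 mod 11:
  x = 0: RHS = 0, y in [0]  -> 1 point(s)
  x = 1: RHS = 3, y in [5, 6]  -> 2 point(s)
  x = 2: RHS = 1, y in [1, 10]  -> 2 point(s)
  x = 3: RHS = 0, y in [0]  -> 1 point(s)
  x = 5: RHS = 3, y in [5, 6]  -> 2 point(s)
  x = 7: RHS = 5, y in [4, 7]  -> 2 point(s)
  x = 8: RHS = 0, y in [0]  -> 1 point(s)
Affine points: 11. Add the point at infinity: total = 12.

#E(F_11) = 12


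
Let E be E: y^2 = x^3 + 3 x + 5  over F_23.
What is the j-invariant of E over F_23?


Delta = -16(4 a^3 + 27 b^2) mod 23 = 7
-1728 * (4 a)^3 = -1728 * (4*3)^3 mod 23 = 14
j = 14 * 7^(-1) mod 23 = 2

j = 2 (mod 23)


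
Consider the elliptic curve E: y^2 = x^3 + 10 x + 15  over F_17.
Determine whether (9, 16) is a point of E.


Check whether y^2 = x^3 + 10 x + 15 (mod 17) for (x, y) = (9, 16).
LHS: y^2 = 16^2 mod 17 = 1
RHS: x^3 + 10 x + 15 = 9^3 + 10*9 + 15 mod 17 = 1
LHS = RHS

Yes, on the curve


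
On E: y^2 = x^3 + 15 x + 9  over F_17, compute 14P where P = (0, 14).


k = 14 = 1110_2 (binary, LSB first: 0111)
Double-and-add from P = (0, 14):
  bit 0 = 0: acc unchanged = O
  bit 1 = 1: acc = O + (2, 8) = (2, 8)
  bit 2 = 1: acc = (2, 8) + (11, 14) = (12, 8)
  bit 3 = 1: acc = (12, 8) + (3, 9) = (6, 14)

14P = (6, 14)


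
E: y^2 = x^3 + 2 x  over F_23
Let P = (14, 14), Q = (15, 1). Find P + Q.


P != Q, so use the chord formula.
s = (y2 - y1) / (x2 - x1) = (10) / (1) mod 23 = 10
x3 = s^2 - x1 - x2 mod 23 = 10^2 - 14 - 15 = 2
y3 = s (x1 - x3) - y1 mod 23 = 10 * (14 - 2) - 14 = 14

P + Q = (2, 14)


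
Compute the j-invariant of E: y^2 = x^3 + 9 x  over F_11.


Delta = -16(4 a^3 + 27 b^2) mod 11 = 6
-1728 * (4 a)^3 = -1728 * (4*9)^3 mod 11 = 6
j = 6 * 6^(-1) mod 11 = 1

j = 1 (mod 11)


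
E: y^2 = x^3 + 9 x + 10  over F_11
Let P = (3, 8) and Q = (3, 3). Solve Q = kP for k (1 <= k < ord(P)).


Enumerate multiples of P until we hit Q = (3, 3):
  1P = (3, 8)
  2P = (8, 0)
  3P = (3, 3)
Match found at i = 3.

k = 3


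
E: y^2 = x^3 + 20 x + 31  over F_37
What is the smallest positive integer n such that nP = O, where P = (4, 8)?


Compute successive multiples of P until we hit O:
  1P = (4, 8)
  2P = (17, 20)
  3P = (7, 12)
  4P = (36, 11)
  5P = (24, 4)
  6P = (12, 1)
  7P = (5, 16)
  8P = (18, 28)
  ... (continuing to 22P)
  22P = O

ord(P) = 22


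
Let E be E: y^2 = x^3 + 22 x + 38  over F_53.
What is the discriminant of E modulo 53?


4 a^3 + 27 b^2 = 4*22^3 + 27*38^2 = 42592 + 38988 = 81580
Delta = -16 * (81580) = -1305280
Delta mod 53 = 4

Delta = 4 (mod 53)


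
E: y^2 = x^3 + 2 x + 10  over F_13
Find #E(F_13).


For each x in F_13, count y with y^2 = x^3 + 2 x + 10 mod 13:
  x = 0: RHS = 10, y in [6, 7]  -> 2 point(s)
  x = 1: RHS = 0, y in [0]  -> 1 point(s)
  x = 2: RHS = 9, y in [3, 10]  -> 2 point(s)
  x = 3: RHS = 4, y in [2, 11]  -> 2 point(s)
  x = 4: RHS = 4, y in [2, 11]  -> 2 point(s)
  x = 6: RHS = 4, y in [2, 11]  -> 2 point(s)
  x = 7: RHS = 3, y in [4, 9]  -> 2 point(s)
  x = 9: RHS = 3, y in [4, 9]  -> 2 point(s)
  x = 10: RHS = 3, y in [4, 9]  -> 2 point(s)
Affine points: 17. Add the point at infinity: total = 18.

#E(F_13) = 18


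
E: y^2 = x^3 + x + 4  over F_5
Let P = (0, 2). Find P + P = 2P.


Doubling: s = (3 x1^2 + a) / (2 y1)
s = (3*0^2 + 1) / (2*2) mod 5 = 4
x3 = s^2 - 2 x1 mod 5 = 4^2 - 2*0 = 1
y3 = s (x1 - x3) - y1 mod 5 = 4 * (0 - 1) - 2 = 4

2P = (1, 4)


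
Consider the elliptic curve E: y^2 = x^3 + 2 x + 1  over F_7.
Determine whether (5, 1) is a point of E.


Check whether y^2 = x^3 + 2 x + 1 (mod 7) for (x, y) = (5, 1).
LHS: y^2 = 1^2 mod 7 = 1
RHS: x^3 + 2 x + 1 = 5^3 + 2*5 + 1 mod 7 = 3
LHS != RHS

No, not on the curve


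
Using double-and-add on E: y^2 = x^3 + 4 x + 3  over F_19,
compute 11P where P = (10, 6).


k = 11 = 1011_2 (binary, LSB first: 1101)
Double-and-add from P = (10, 6):
  bit 0 = 1: acc = O + (10, 6) = (10, 6)
  bit 1 = 1: acc = (10, 6) + (18, 13) = (17, 14)
  bit 2 = 0: acc unchanged = (17, 14)
  bit 3 = 1: acc = (17, 14) + (3, 17) = (10, 13)

11P = (10, 13)


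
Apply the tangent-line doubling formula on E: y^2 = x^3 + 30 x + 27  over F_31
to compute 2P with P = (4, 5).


Doubling: s = (3 x1^2 + a) / (2 y1)
s = (3*4^2 + 30) / (2*5) mod 31 = 14
x3 = s^2 - 2 x1 mod 31 = 14^2 - 2*4 = 2
y3 = s (x1 - x3) - y1 mod 31 = 14 * (4 - 2) - 5 = 23

2P = (2, 23)


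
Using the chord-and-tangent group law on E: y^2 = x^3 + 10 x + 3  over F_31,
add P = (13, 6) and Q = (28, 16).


P != Q, so use the chord formula.
s = (y2 - y1) / (x2 - x1) = (10) / (15) mod 31 = 11
x3 = s^2 - x1 - x2 mod 31 = 11^2 - 13 - 28 = 18
y3 = s (x1 - x3) - y1 mod 31 = 11 * (13 - 18) - 6 = 1

P + Q = (18, 1)


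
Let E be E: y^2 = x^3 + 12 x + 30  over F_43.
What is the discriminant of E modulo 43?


4 a^3 + 27 b^2 = 4*12^3 + 27*30^2 = 6912 + 24300 = 31212
Delta = -16 * (31212) = -499392
Delta mod 43 = 10

Delta = 10 (mod 43)


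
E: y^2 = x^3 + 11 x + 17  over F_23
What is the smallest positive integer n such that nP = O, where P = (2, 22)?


Compute successive multiples of P until we hit O:
  1P = (2, 22)
  2P = (19, 1)
  3P = (20, 7)
  4P = (10, 0)
  5P = (20, 16)
  6P = (19, 22)
  7P = (2, 1)
  8P = O

ord(P) = 8


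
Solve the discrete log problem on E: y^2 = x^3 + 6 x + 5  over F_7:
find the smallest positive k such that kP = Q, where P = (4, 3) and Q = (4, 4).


Enumerate multiples of P until we hit Q = (4, 4):
  1P = (4, 3)
  2P = (3, 6)
  3P = (2, 5)
  4P = (2, 2)
  5P = (3, 1)
  6P = (4, 4)
Match found at i = 6.

k = 6


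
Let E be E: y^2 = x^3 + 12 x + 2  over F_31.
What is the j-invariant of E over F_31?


Delta = -16(4 a^3 + 27 b^2) mod 31 = 24
-1728 * (4 a)^3 = -1728 * (4*12)^3 mod 31 = 27
j = 27 * 24^(-1) mod 31 = 5

j = 5 (mod 31)


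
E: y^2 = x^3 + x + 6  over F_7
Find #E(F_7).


For each x in F_7, count y with y^2 = x^3 + 1 x + 6 mod 7:
  x = 1: RHS = 1, y in [1, 6]  -> 2 point(s)
  x = 2: RHS = 2, y in [3, 4]  -> 2 point(s)
  x = 3: RHS = 1, y in [1, 6]  -> 2 point(s)
  x = 4: RHS = 4, y in [2, 5]  -> 2 point(s)
  x = 6: RHS = 4, y in [2, 5]  -> 2 point(s)
Affine points: 10. Add the point at infinity: total = 11.

#E(F_7) = 11


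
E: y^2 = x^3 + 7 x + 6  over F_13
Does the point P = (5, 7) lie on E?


Check whether y^2 = x^3 + 7 x + 6 (mod 13) for (x, y) = (5, 7).
LHS: y^2 = 7^2 mod 13 = 10
RHS: x^3 + 7 x + 6 = 5^3 + 7*5 + 6 mod 13 = 10
LHS = RHS

Yes, on the curve


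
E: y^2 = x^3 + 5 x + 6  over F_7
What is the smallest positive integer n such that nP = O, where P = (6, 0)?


Compute successive multiples of P until we hit O:
  1P = (6, 0)
  2P = O

ord(P) = 2


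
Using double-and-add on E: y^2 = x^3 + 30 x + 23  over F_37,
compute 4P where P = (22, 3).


k = 4 = 100_2 (binary, LSB first: 001)
Double-and-add from P = (22, 3):
  bit 0 = 0: acc unchanged = O
  bit 1 = 0: acc unchanged = O
  bit 2 = 1: acc = O + (6, 30) = (6, 30)

4P = (6, 30)


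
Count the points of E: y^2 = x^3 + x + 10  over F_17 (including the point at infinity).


For each x in F_17, count y with y^2 = x^3 + 1 x + 10 mod 17:
  x = 5: RHS = 4, y in [2, 15]  -> 2 point(s)
  x = 9: RHS = 0, y in [0]  -> 1 point(s)
  x = 10: RHS = 0, y in [0]  -> 1 point(s)
  x = 11: RHS = 9, y in [3, 14]  -> 2 point(s)
  x = 12: RHS = 16, y in [4, 13]  -> 2 point(s)
  x = 15: RHS = 0, y in [0]  -> 1 point(s)
  x = 16: RHS = 8, y in [5, 12]  -> 2 point(s)
Affine points: 11. Add the point at infinity: total = 12.

#E(F_17) = 12


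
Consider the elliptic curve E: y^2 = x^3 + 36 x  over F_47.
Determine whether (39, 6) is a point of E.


Check whether y^2 = x^3 + 36 x + 0 (mod 47) for (x, y) = (39, 6).
LHS: y^2 = 6^2 mod 47 = 36
RHS: x^3 + 36 x + 0 = 39^3 + 36*39 + 0 mod 47 = 46
LHS != RHS

No, not on the curve


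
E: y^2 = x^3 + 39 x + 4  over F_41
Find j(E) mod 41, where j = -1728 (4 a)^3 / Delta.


Delta = -16(4 a^3 + 27 b^2) mod 41 = 37
-1728 * (4 a)^3 = -1728 * (4*39)^3 mod 41 = 38
j = 38 * 37^(-1) mod 41 = 11

j = 11 (mod 41)


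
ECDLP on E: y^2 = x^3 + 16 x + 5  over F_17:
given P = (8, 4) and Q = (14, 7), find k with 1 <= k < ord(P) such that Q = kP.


Enumerate multiples of P until we hit Q = (14, 7):
  1P = (8, 4)
  2P = (14, 10)
  3P = (13, 8)
  4P = (15, 4)
  5P = (11, 13)
  6P = (7, 16)
  7P = (10, 3)
  8P = (12, 15)
  9P = (12, 2)
  10P = (10, 14)
  11P = (7, 1)
  12P = (11, 4)
  13P = (15, 13)
  14P = (13, 9)
  15P = (14, 7)
Match found at i = 15.

k = 15


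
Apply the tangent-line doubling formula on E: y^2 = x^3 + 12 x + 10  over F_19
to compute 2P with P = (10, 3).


Doubling: s = (3 x1^2 + a) / (2 y1)
s = (3*10^2 + 12) / (2*3) mod 19 = 14
x3 = s^2 - 2 x1 mod 19 = 14^2 - 2*10 = 5
y3 = s (x1 - x3) - y1 mod 19 = 14 * (10 - 5) - 3 = 10

2P = (5, 10)


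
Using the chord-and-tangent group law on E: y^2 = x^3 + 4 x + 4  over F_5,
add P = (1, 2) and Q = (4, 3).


P != Q, so use the chord formula.
s = (y2 - y1) / (x2 - x1) = (1) / (3) mod 5 = 2
x3 = s^2 - x1 - x2 mod 5 = 2^2 - 1 - 4 = 4
y3 = s (x1 - x3) - y1 mod 5 = 2 * (1 - 4) - 2 = 2

P + Q = (4, 2)


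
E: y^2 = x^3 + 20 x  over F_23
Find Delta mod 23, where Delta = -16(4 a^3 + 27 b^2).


4 a^3 + 27 b^2 = 4*20^3 + 27*0^2 = 32000 + 0 = 32000
Delta = -16 * (32000) = -512000
Delta mod 23 = 3

Delta = 3 (mod 23)


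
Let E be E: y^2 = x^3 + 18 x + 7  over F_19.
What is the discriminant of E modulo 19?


4 a^3 + 27 b^2 = 4*18^3 + 27*7^2 = 23328 + 1323 = 24651
Delta = -16 * (24651) = -394416
Delta mod 19 = 5

Delta = 5 (mod 19)


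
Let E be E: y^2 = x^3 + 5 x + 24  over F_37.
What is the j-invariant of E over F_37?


Delta = -16(4 a^3 + 27 b^2) mod 37 = 22
-1728 * (4 a)^3 = -1728 * (4*5)^3 mod 37 = 14
j = 14 * 22^(-1) mod 37 = 4

j = 4 (mod 37)


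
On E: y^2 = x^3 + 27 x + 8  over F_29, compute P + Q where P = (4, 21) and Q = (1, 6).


P != Q, so use the chord formula.
s = (y2 - y1) / (x2 - x1) = (14) / (26) mod 29 = 5
x3 = s^2 - x1 - x2 mod 29 = 5^2 - 4 - 1 = 20
y3 = s (x1 - x3) - y1 mod 29 = 5 * (4 - 20) - 21 = 15

P + Q = (20, 15)


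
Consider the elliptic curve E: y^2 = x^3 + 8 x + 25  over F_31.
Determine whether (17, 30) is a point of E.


Check whether y^2 = x^3 + 8 x + 25 (mod 31) for (x, y) = (17, 30).
LHS: y^2 = 30^2 mod 31 = 1
RHS: x^3 + 8 x + 25 = 17^3 + 8*17 + 25 mod 31 = 21
LHS != RHS

No, not on the curve


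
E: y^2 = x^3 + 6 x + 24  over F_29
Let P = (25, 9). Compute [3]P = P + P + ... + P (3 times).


k = 3 = 11_2 (binary, LSB first: 11)
Double-and-add from P = (25, 9):
  bit 0 = 1: acc = O + (25, 9) = (25, 9)
  bit 1 = 1: acc = (25, 9) + (17, 15) = (22, 25)

3P = (22, 25)


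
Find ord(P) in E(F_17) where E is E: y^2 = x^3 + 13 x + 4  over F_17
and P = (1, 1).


Compute successive multiples of P until we hit O:
  1P = (1, 1)
  2P = (11, 4)
  3P = (9, 0)
  4P = (11, 13)
  5P = (1, 16)
  6P = O

ord(P) = 6


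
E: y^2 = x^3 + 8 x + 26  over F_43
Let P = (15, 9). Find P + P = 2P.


Doubling: s = (3 x1^2 + a) / (2 y1)
s = (3*15^2 + 8) / (2*9) mod 43 = 26
x3 = s^2 - 2 x1 mod 43 = 26^2 - 2*15 = 1
y3 = s (x1 - x3) - y1 mod 43 = 26 * (15 - 1) - 9 = 11

2P = (1, 11)


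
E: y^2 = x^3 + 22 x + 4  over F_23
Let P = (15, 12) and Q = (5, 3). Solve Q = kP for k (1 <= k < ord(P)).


Enumerate multiples of P until we hit Q = (5, 3):
  1P = (15, 12)
  2P = (19, 6)
  3P = (20, 7)
  4P = (12, 8)
  5P = (8, 5)
  6P = (1, 2)
  7P = (0, 2)
  8P = (11, 6)
  9P = (5, 3)
Match found at i = 9.

k = 9


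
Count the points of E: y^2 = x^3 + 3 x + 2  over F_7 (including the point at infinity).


For each x in F_7, count y with y^2 = x^3 + 3 x + 2 mod 7:
  x = 0: RHS = 2, y in [3, 4]  -> 2 point(s)
  x = 2: RHS = 2, y in [3, 4]  -> 2 point(s)
  x = 4: RHS = 1, y in [1, 6]  -> 2 point(s)
  x = 5: RHS = 2, y in [3, 4]  -> 2 point(s)
Affine points: 8. Add the point at infinity: total = 9.

#E(F_7) = 9


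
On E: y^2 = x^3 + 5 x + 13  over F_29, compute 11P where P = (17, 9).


k = 11 = 1011_2 (binary, LSB first: 1101)
Double-and-add from P = (17, 9):
  bit 0 = 1: acc = O + (17, 9) = (17, 9)
  bit 1 = 1: acc = (17, 9) + (19, 23) = (13, 19)
  bit 2 = 0: acc unchanged = (13, 19)
  bit 3 = 1: acc = (13, 19) + (20, 14) = (19, 6)

11P = (19, 6)


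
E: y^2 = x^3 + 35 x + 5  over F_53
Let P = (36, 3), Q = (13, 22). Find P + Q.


P != Q, so use the chord formula.
s = (y2 - y1) / (x2 - x1) = (19) / (30) mod 53 = 13
x3 = s^2 - x1 - x2 mod 53 = 13^2 - 36 - 13 = 14
y3 = s (x1 - x3) - y1 mod 53 = 13 * (36 - 14) - 3 = 18

P + Q = (14, 18)


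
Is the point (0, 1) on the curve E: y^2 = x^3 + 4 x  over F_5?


Check whether y^2 = x^3 + 4 x + 0 (mod 5) for (x, y) = (0, 1).
LHS: y^2 = 1^2 mod 5 = 1
RHS: x^3 + 4 x + 0 = 0^3 + 4*0 + 0 mod 5 = 0
LHS != RHS

No, not on the curve


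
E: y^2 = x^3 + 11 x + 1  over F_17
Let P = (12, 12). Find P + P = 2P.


Doubling: s = (3 x1^2 + a) / (2 y1)
s = (3*12^2 + 11) / (2*12) mod 17 = 5
x3 = s^2 - 2 x1 mod 17 = 5^2 - 2*12 = 1
y3 = s (x1 - x3) - y1 mod 17 = 5 * (12 - 1) - 12 = 9

2P = (1, 9)


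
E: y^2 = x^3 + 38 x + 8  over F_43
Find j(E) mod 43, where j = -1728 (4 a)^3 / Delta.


Delta = -16(4 a^3 + 27 b^2) mod 43 = 3
-1728 * (4 a)^3 = -1728 * (4*38)^3 mod 43 = 16
j = 16 * 3^(-1) mod 43 = 34

j = 34 (mod 43)


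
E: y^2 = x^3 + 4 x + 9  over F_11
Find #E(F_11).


For each x in F_11, count y with y^2 = x^3 + 4 x + 9 mod 11:
  x = 0: RHS = 9, y in [3, 8]  -> 2 point(s)
  x = 1: RHS = 3, y in [5, 6]  -> 2 point(s)
  x = 2: RHS = 3, y in [5, 6]  -> 2 point(s)
  x = 3: RHS = 4, y in [2, 9]  -> 2 point(s)
  x = 4: RHS = 1, y in [1, 10]  -> 2 point(s)
  x = 5: RHS = 0, y in [0]  -> 1 point(s)
  x = 8: RHS = 3, y in [5, 6]  -> 2 point(s)
  x = 9: RHS = 4, y in [2, 9]  -> 2 point(s)
  x = 10: RHS = 4, y in [2, 9]  -> 2 point(s)
Affine points: 17. Add the point at infinity: total = 18.

#E(F_11) = 18


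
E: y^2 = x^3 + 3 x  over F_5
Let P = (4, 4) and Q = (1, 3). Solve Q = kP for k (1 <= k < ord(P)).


Enumerate multiples of P until we hit Q = (1, 3):
  1P = (4, 4)
  2P = (1, 2)
  3P = (1, 3)
Match found at i = 3.

k = 3


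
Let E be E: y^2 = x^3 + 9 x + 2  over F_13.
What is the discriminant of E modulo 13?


4 a^3 + 27 b^2 = 4*9^3 + 27*2^2 = 2916 + 108 = 3024
Delta = -16 * (3024) = -48384
Delta mod 13 = 2

Delta = 2 (mod 13)


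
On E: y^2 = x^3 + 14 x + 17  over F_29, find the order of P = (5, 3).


Compute successive multiples of P until we hit O:
  1P = (5, 3)
  2P = (3, 17)
  3P = (12, 17)
  4P = (16, 4)
  5P = (14, 12)
  6P = (11, 20)
  7P = (17, 21)
  8P = (2, 16)
  ... (continuing to 29P)
  29P = O

ord(P) = 29


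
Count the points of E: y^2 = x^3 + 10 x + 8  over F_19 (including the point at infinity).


For each x in F_19, count y with y^2 = x^3 + 10 x + 8 mod 19:
  x = 1: RHS = 0, y in [0]  -> 1 point(s)
  x = 2: RHS = 17, y in [6, 13]  -> 2 point(s)
  x = 4: RHS = 17, y in [6, 13]  -> 2 point(s)
  x = 8: RHS = 11, y in [7, 12]  -> 2 point(s)
  x = 10: RHS = 6, y in [5, 14]  -> 2 point(s)
  x = 11: RHS = 5, y in [9, 10]  -> 2 point(s)
  x = 13: RHS = 17, y in [6, 13]  -> 2 point(s)
  x = 14: RHS = 4, y in [2, 17]  -> 2 point(s)
  x = 18: RHS = 16, y in [4, 15]  -> 2 point(s)
Affine points: 17. Add the point at infinity: total = 18.

#E(F_19) = 18


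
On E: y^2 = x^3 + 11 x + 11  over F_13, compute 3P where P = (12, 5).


k = 3 = 11_2 (binary, LSB first: 11)
Double-and-add from P = (12, 5):
  bit 0 = 1: acc = O + (12, 5) = (12, 5)
  bit 1 = 1: acc = (12, 5) + (5, 10) = (5, 3)

3P = (5, 3)


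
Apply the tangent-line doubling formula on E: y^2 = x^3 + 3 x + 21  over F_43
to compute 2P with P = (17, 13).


Doubling: s = (3 x1^2 + a) / (2 y1)
s = (3*17^2 + 3) / (2*13) mod 43 = 7
x3 = s^2 - 2 x1 mod 43 = 7^2 - 2*17 = 15
y3 = s (x1 - x3) - y1 mod 43 = 7 * (17 - 15) - 13 = 1

2P = (15, 1)


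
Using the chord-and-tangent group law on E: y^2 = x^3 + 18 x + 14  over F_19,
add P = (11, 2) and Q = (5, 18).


P != Q, so use the chord formula.
s = (y2 - y1) / (x2 - x1) = (16) / (13) mod 19 = 10
x3 = s^2 - x1 - x2 mod 19 = 10^2 - 11 - 5 = 8
y3 = s (x1 - x3) - y1 mod 19 = 10 * (11 - 8) - 2 = 9

P + Q = (8, 9)


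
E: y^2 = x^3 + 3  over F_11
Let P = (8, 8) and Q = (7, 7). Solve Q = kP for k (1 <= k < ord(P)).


Enumerate multiples of P until we hit Q = (7, 7):
  1P = (8, 8)
  2P = (7, 4)
  3P = (1, 9)
  4P = (0, 5)
  5P = (4, 10)
  6P = (2, 0)
  7P = (4, 1)
  8P = (0, 6)
  9P = (1, 2)
  10P = (7, 7)
Match found at i = 10.

k = 10


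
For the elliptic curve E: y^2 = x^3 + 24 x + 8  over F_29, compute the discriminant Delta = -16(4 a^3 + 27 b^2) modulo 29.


4 a^3 + 27 b^2 = 4*24^3 + 27*8^2 = 55296 + 1728 = 57024
Delta = -16 * (57024) = -912384
Delta mod 29 = 14

Delta = 14 (mod 29)


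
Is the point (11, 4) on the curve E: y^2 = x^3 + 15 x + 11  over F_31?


Check whether y^2 = x^3 + 15 x + 11 (mod 31) for (x, y) = (11, 4).
LHS: y^2 = 4^2 mod 31 = 16
RHS: x^3 + 15 x + 11 = 11^3 + 15*11 + 11 mod 31 = 19
LHS != RHS

No, not on the curve


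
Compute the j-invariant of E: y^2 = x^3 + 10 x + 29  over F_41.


Delta = -16(4 a^3 + 27 b^2) mod 41 = 31
-1728 * (4 a)^3 = -1728 * (4*10)^3 mod 41 = 6
j = 6 * 31^(-1) mod 41 = 24

j = 24 (mod 41)


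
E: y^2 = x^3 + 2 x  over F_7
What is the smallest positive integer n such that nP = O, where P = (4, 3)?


Compute successive multiples of P until we hit O:
  1P = (4, 3)
  2P = (0, 0)
  3P = (4, 4)
  4P = O

ord(P) = 4


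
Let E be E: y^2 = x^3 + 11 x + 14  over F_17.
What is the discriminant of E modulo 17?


4 a^3 + 27 b^2 = 4*11^3 + 27*14^2 = 5324 + 5292 = 10616
Delta = -16 * (10616) = -169856
Delta mod 17 = 8

Delta = 8 (mod 17)


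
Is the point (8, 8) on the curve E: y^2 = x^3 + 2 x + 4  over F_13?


Check whether y^2 = x^3 + 2 x + 4 (mod 13) for (x, y) = (8, 8).
LHS: y^2 = 8^2 mod 13 = 12
RHS: x^3 + 2 x + 4 = 8^3 + 2*8 + 4 mod 13 = 12
LHS = RHS

Yes, on the curve


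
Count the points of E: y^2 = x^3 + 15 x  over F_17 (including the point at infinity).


For each x in F_17, count y with y^2 = x^3 + 15 x + 0 mod 17:
  x = 0: RHS = 0, y in [0]  -> 1 point(s)
  x = 1: RHS = 16, y in [4, 13]  -> 2 point(s)
  x = 2: RHS = 4, y in [2, 15]  -> 2 point(s)
  x = 3: RHS = 4, y in [2, 15]  -> 2 point(s)
  x = 5: RHS = 13, y in [8, 9]  -> 2 point(s)
  x = 6: RHS = 0, y in [0]  -> 1 point(s)
  x = 11: RHS = 0, y in [0]  -> 1 point(s)
  x = 12: RHS = 4, y in [2, 15]  -> 2 point(s)
  x = 14: RHS = 13, y in [8, 9]  -> 2 point(s)
  x = 15: RHS = 13, y in [8, 9]  -> 2 point(s)
  x = 16: RHS = 1, y in [1, 16]  -> 2 point(s)
Affine points: 19. Add the point at infinity: total = 20.

#E(F_17) = 20


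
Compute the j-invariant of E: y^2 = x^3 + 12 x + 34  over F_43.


Delta = -16(4 a^3 + 27 b^2) mod 43 = 14
-1728 * (4 a)^3 = -1728 * (4*12)^3 mod 43 = 32
j = 32 * 14^(-1) mod 43 = 33

j = 33 (mod 43)


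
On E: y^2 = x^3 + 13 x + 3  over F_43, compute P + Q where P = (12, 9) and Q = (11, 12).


P != Q, so use the chord formula.
s = (y2 - y1) / (x2 - x1) = (3) / (42) mod 43 = 40
x3 = s^2 - x1 - x2 mod 43 = 40^2 - 12 - 11 = 29
y3 = s (x1 - x3) - y1 mod 43 = 40 * (12 - 29) - 9 = 42

P + Q = (29, 42)


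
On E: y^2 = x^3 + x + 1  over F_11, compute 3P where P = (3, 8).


k = 3 = 11_2 (binary, LSB first: 11)
Double-and-add from P = (3, 8):
  bit 0 = 1: acc = O + (3, 8) = (3, 8)
  bit 1 = 1: acc = (3, 8) + (6, 6) = (0, 1)

3P = (0, 1)


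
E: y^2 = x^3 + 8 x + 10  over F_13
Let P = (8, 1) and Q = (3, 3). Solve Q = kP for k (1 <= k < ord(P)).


Enumerate multiples of P until we hit Q = (3, 3):
  1P = (8, 1)
  2P = (0, 6)
  3P = (6, 1)
  4P = (12, 12)
  5P = (3, 3)
Match found at i = 5.

k = 5


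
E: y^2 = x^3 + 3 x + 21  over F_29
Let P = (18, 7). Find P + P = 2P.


Doubling: s = (3 x1^2 + a) / (2 y1)
s = (3*18^2 + 3) / (2*7) mod 29 = 22
x3 = s^2 - 2 x1 mod 29 = 22^2 - 2*18 = 13
y3 = s (x1 - x3) - y1 mod 29 = 22 * (18 - 13) - 7 = 16

2P = (13, 16)


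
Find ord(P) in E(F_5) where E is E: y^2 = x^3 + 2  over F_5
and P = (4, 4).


Compute successive multiples of P until we hit O:
  1P = (4, 4)
  2P = (3, 2)
  3P = (2, 0)
  4P = (3, 3)
  5P = (4, 1)
  6P = O

ord(P) = 6


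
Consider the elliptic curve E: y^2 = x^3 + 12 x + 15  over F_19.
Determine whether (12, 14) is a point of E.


Check whether y^2 = x^3 + 12 x + 15 (mod 19) for (x, y) = (12, 14).
LHS: y^2 = 14^2 mod 19 = 6
RHS: x^3 + 12 x + 15 = 12^3 + 12*12 + 15 mod 19 = 6
LHS = RHS

Yes, on the curve


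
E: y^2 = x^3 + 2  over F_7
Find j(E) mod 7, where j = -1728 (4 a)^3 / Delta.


Delta = -16(4 a^3 + 27 b^2) mod 7 = 1
-1728 * (4 a)^3 = -1728 * (4*0)^3 mod 7 = 0
j = 0 * 1^(-1) mod 7 = 0

j = 0 (mod 7)


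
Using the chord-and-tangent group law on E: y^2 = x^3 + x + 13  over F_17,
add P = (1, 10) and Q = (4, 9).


P != Q, so use the chord formula.
s = (y2 - y1) / (x2 - x1) = (16) / (3) mod 17 = 11
x3 = s^2 - x1 - x2 mod 17 = 11^2 - 1 - 4 = 14
y3 = s (x1 - x3) - y1 mod 17 = 11 * (1 - 14) - 10 = 0

P + Q = (14, 0)


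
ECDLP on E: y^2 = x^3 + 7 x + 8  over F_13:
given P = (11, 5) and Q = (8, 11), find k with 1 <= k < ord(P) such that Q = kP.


Enumerate multiples of P until we hit Q = (8, 11):
  1P = (11, 5)
  2P = (8, 2)
  3P = (8, 11)
Match found at i = 3.

k = 3


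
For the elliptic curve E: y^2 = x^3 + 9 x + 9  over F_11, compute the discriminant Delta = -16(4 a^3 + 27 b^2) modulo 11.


4 a^3 + 27 b^2 = 4*9^3 + 27*9^2 = 2916 + 2187 = 5103
Delta = -16 * (5103) = -81648
Delta mod 11 = 5

Delta = 5 (mod 11)


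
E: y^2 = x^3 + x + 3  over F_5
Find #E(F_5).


For each x in F_5, count y with y^2 = x^3 + 1 x + 3 mod 5:
  x = 1: RHS = 0, y in [0]  -> 1 point(s)
  x = 4: RHS = 1, y in [1, 4]  -> 2 point(s)
Affine points: 3. Add the point at infinity: total = 4.

#E(F_5) = 4


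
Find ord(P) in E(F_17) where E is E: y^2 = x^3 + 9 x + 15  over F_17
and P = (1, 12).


Compute successive multiples of P until we hit O:
  1P = (1, 12)
  2P = (11, 0)
  3P = (1, 5)
  4P = O

ord(P) = 4


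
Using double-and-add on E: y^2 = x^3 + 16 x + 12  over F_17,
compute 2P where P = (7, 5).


k = 2 = 10_2 (binary, LSB first: 01)
Double-and-add from P = (7, 5):
  bit 0 = 0: acc unchanged = O
  bit 1 = 1: acc = O + (4, 15) = (4, 15)

2P = (4, 15)


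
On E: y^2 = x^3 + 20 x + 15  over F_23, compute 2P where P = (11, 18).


Doubling: s = (3 x1^2 + a) / (2 y1)
s = (3*11^2 + 20) / (2*18) mod 23 = 10
x3 = s^2 - 2 x1 mod 23 = 10^2 - 2*11 = 9
y3 = s (x1 - x3) - y1 mod 23 = 10 * (11 - 9) - 18 = 2

2P = (9, 2)


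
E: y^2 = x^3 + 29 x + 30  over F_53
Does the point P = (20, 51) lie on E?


Check whether y^2 = x^3 + 29 x + 30 (mod 53) for (x, y) = (20, 51).
LHS: y^2 = 51^2 mod 53 = 4
RHS: x^3 + 29 x + 30 = 20^3 + 29*20 + 30 mod 53 = 24
LHS != RHS

No, not on the curve


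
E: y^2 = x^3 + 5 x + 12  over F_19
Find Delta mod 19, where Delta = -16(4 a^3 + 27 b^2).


4 a^3 + 27 b^2 = 4*5^3 + 27*12^2 = 500 + 3888 = 4388
Delta = -16 * (4388) = -70208
Delta mod 19 = 16

Delta = 16 (mod 19)


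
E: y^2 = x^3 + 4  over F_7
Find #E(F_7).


For each x in F_7, count y with y^2 = x^3 + 0 x + 4 mod 7:
  x = 0: RHS = 4, y in [2, 5]  -> 2 point(s)
Affine points: 2. Add the point at infinity: total = 3.

#E(F_7) = 3


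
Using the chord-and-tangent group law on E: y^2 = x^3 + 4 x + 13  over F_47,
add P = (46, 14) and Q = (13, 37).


P != Q, so use the chord formula.
s = (y2 - y1) / (x2 - x1) = (23) / (14) mod 47 = 5
x3 = s^2 - x1 - x2 mod 47 = 5^2 - 46 - 13 = 13
y3 = s (x1 - x3) - y1 mod 47 = 5 * (46 - 13) - 14 = 10

P + Q = (13, 10)


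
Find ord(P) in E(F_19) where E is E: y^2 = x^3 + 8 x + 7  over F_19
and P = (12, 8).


Compute successive multiples of P until we hit O:
  1P = (12, 8)
  2P = (15, 14)
  3P = (15, 5)
  4P = (12, 11)
  5P = O

ord(P) = 5


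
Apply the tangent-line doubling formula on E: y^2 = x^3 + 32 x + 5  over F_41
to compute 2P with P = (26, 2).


Doubling: s = (3 x1^2 + a) / (2 y1)
s = (3*26^2 + 32) / (2*2) mod 41 = 23
x3 = s^2 - 2 x1 mod 41 = 23^2 - 2*26 = 26
y3 = s (x1 - x3) - y1 mod 41 = 23 * (26 - 26) - 2 = 39

2P = (26, 39)


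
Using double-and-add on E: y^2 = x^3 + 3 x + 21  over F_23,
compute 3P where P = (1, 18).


k = 3 = 11_2 (binary, LSB first: 11)
Double-and-add from P = (1, 18):
  bit 0 = 1: acc = O + (1, 18) = (1, 18)
  bit 1 = 1: acc = (1, 18) + (14, 22) = (10, 4)

3P = (10, 4)


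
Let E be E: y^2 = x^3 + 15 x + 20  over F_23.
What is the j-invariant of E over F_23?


Delta = -16(4 a^3 + 27 b^2) mod 23 = 15
-1728 * (4 a)^3 = -1728 * (4*15)^3 mod 23 = 2
j = 2 * 15^(-1) mod 23 = 17

j = 17 (mod 23)


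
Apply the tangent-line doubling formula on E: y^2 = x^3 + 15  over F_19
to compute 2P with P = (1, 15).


Doubling: s = (3 x1^2 + a) / (2 y1)
s = (3*1^2 + 0) / (2*15) mod 19 = 2
x3 = s^2 - 2 x1 mod 19 = 2^2 - 2*1 = 2
y3 = s (x1 - x3) - y1 mod 19 = 2 * (1 - 2) - 15 = 2

2P = (2, 2)


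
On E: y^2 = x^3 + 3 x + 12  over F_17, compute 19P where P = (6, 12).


k = 19 = 10011_2 (binary, LSB first: 11001)
Double-and-add from P = (6, 12):
  bit 0 = 1: acc = O + (6, 12) = (6, 12)
  bit 1 = 1: acc = (6, 12) + (7, 11) = (5, 4)
  bit 2 = 0: acc unchanged = (5, 4)
  bit 3 = 0: acc unchanged = (5, 4)
  bit 4 = 1: acc = (5, 4) + (12, 12) = (2, 14)

19P = (2, 14)


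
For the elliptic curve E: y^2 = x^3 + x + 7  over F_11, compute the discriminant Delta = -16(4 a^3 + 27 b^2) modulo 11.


4 a^3 + 27 b^2 = 4*1^3 + 27*7^2 = 4 + 1323 = 1327
Delta = -16 * (1327) = -21232
Delta mod 11 = 9

Delta = 9 (mod 11)


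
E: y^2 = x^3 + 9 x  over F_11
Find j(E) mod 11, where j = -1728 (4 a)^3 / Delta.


Delta = -16(4 a^3 + 27 b^2) mod 11 = 6
-1728 * (4 a)^3 = -1728 * (4*9)^3 mod 11 = 6
j = 6 * 6^(-1) mod 11 = 1

j = 1 (mod 11)


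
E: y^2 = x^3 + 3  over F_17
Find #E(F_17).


For each x in F_17, count y with y^2 = x^3 + 0 x + 3 mod 17:
  x = 1: RHS = 4, y in [2, 15]  -> 2 point(s)
  x = 3: RHS = 13, y in [8, 9]  -> 2 point(s)
  x = 4: RHS = 16, y in [4, 13]  -> 2 point(s)
  x = 5: RHS = 9, y in [3, 14]  -> 2 point(s)
  x = 6: RHS = 15, y in [7, 10]  -> 2 point(s)
  x = 9: RHS = 1, y in [1, 16]  -> 2 point(s)
  x = 10: RHS = 0, y in [0]  -> 1 point(s)
  x = 11: RHS = 8, y in [5, 12]  -> 2 point(s)
  x = 16: RHS = 2, y in [6, 11]  -> 2 point(s)
Affine points: 17. Add the point at infinity: total = 18.

#E(F_17) = 18


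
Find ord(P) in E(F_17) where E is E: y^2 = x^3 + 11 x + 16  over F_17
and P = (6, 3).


Compute successive multiples of P until we hit O:
  1P = (6, 3)
  2P = (5, 14)
  3P = (8, 2)
  4P = (16, 2)
  5P = (3, 12)
  6P = (0, 13)
  7P = (10, 15)
  8P = (10, 2)
  ... (continuing to 15P)
  15P = O

ord(P) = 15


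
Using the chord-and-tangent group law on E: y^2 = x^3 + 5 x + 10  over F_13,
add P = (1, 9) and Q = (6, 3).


P != Q, so use the chord formula.
s = (y2 - y1) / (x2 - x1) = (7) / (5) mod 13 = 4
x3 = s^2 - x1 - x2 mod 13 = 4^2 - 1 - 6 = 9
y3 = s (x1 - x3) - y1 mod 13 = 4 * (1 - 9) - 9 = 11

P + Q = (9, 11)


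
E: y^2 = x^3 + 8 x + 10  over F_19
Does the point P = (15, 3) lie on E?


Check whether y^2 = x^3 + 8 x + 10 (mod 19) for (x, y) = (15, 3).
LHS: y^2 = 3^2 mod 19 = 9
RHS: x^3 + 8 x + 10 = 15^3 + 8*15 + 10 mod 19 = 9
LHS = RHS

Yes, on the curve


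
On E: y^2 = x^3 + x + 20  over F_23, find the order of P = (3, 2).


Compute successive multiples of P until we hit O:
  1P = (3, 2)
  2P = (20, 17)
  3P = (12, 9)
  4P = (14, 15)
  5P = (15, 11)
  6P = (7, 18)
  7P = (6, 9)
  8P = (22, 15)
  ... (continuing to 21P)
  21P = O

ord(P) = 21


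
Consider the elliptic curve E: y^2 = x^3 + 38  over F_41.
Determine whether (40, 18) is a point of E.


Check whether y^2 = x^3 + 0 x + 38 (mod 41) for (x, y) = (40, 18).
LHS: y^2 = 18^2 mod 41 = 37
RHS: x^3 + 0 x + 38 = 40^3 + 0*40 + 38 mod 41 = 37
LHS = RHS

Yes, on the curve
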